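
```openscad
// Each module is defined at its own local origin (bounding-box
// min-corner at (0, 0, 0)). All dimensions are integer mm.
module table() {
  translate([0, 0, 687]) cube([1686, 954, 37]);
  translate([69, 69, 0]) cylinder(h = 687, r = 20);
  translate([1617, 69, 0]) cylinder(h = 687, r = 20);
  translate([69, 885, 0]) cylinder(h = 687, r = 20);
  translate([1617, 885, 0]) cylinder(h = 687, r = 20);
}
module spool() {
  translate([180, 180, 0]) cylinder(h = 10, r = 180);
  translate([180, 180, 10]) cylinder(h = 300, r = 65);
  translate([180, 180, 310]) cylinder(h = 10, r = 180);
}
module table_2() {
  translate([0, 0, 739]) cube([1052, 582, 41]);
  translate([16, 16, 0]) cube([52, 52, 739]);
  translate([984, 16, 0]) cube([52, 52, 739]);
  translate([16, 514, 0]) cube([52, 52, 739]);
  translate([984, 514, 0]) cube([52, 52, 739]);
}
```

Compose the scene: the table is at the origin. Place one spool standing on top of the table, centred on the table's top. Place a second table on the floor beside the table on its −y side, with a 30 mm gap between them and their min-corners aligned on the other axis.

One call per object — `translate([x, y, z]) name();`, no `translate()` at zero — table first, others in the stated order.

table();
translate([663, 297, 724]) spool();
translate([0, -612, 0]) table_2();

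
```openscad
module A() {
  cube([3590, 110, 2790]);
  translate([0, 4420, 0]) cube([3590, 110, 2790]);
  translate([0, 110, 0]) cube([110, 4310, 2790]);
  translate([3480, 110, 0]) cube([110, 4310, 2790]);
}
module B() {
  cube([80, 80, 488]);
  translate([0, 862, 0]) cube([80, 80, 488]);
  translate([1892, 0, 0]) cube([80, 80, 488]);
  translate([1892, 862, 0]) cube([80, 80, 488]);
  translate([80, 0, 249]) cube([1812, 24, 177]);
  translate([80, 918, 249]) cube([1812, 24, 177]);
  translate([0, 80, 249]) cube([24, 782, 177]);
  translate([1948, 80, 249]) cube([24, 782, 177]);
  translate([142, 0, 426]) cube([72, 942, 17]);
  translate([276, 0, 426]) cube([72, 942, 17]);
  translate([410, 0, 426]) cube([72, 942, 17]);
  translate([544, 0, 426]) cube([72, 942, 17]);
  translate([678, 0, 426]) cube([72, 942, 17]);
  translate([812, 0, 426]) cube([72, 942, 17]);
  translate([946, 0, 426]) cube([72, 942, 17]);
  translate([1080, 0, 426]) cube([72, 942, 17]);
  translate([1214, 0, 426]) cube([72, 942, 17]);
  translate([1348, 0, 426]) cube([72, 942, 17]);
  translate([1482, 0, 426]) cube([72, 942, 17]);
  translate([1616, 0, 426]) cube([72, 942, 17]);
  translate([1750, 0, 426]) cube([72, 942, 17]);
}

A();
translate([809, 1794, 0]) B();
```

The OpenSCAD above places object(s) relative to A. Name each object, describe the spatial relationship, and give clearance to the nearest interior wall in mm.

Clearances: x = 699, y = 1684; minimum 699 mm.

A is a house frame. B is a bed frame. The bed frame sits inside the house frame, centred. The clearance to the nearest interior wall is 699 mm.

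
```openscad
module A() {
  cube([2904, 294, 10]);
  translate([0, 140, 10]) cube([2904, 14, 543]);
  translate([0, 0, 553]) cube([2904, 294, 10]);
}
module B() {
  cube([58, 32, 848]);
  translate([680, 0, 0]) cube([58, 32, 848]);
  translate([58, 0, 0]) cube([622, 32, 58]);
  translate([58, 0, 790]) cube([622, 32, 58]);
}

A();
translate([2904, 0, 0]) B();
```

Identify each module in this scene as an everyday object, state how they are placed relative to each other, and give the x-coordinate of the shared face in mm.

A is an I-beam. B is a picture frame. The picture frame is against the I-beam's +x side, with their −y faces flush. The x-coordinate of the shared face is 2904 mm.

The I-beam's +x face and the picture frame's −x face are both at x = 2904 mm.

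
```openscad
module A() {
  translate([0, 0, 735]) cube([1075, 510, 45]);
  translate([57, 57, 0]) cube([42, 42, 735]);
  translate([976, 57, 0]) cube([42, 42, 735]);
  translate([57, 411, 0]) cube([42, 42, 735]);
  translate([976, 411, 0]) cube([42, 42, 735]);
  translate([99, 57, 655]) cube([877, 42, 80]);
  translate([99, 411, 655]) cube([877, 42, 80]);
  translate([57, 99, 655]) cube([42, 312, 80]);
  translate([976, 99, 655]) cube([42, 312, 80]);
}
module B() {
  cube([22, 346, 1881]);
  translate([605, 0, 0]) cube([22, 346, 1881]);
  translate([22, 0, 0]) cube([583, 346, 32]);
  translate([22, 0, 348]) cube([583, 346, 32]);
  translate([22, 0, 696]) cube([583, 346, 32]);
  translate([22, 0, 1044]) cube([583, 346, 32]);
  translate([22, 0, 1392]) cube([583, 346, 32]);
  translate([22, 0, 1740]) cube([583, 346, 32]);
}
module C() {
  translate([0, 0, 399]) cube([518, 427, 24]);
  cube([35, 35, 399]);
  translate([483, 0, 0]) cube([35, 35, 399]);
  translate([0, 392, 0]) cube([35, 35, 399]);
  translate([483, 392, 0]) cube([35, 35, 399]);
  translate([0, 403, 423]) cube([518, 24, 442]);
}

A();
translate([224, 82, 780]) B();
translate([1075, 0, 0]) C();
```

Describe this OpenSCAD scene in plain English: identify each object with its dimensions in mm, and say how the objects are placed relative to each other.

A is a rectangular dining table. The top is 1075×510×45 mm with its upper surface at z = 780 mm. It stands on four 42×42 mm square legs, each inset 57 mm from the nearest pair of top edges, running from the floor to the underside of the top. Four apron rails, 42 mm thick and 80 mm tall, run between adjacent legs with their top edges flush with the underside of the top and their outer faces flush with the legs' outer faces.

B is an open bookshelf. Two side panels, each 22 mm thick, 346 mm deep and 1881 mm tall, stand 627 mm apart (outside-to-outside). Between them sit 6 shelves, each 32 mm thick and 346 mm deep, spanning the full gap between the sides. The bottom shelf rests on the floor (its underside at z = 0) and the clear gap between one shelf's top and the next shelf's underside is 316 mm.

C is a chair: 518×427 mm seat, 24 mm thick, top at z = 423 mm, on four 35 mm square corner legs flush with the seat edges. A 24 mm thick backrest slab spans the full seat width, extending 442 mm above the seat top, its back face flush with the seat's +y edge.

The bookshelf is on top of the table, centred. The chair is against the table's +x side, with their −y faces flush.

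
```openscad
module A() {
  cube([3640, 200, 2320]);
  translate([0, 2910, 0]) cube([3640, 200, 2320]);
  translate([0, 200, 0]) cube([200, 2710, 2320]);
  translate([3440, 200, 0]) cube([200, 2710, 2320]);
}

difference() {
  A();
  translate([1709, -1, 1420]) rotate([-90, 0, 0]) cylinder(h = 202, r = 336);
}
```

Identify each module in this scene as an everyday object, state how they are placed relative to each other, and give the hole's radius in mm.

A is a house frame. The house frame has a circular hole through its front wall. The hole's radius is 336 mm.

The subtracted cylinder has r = 336 mm.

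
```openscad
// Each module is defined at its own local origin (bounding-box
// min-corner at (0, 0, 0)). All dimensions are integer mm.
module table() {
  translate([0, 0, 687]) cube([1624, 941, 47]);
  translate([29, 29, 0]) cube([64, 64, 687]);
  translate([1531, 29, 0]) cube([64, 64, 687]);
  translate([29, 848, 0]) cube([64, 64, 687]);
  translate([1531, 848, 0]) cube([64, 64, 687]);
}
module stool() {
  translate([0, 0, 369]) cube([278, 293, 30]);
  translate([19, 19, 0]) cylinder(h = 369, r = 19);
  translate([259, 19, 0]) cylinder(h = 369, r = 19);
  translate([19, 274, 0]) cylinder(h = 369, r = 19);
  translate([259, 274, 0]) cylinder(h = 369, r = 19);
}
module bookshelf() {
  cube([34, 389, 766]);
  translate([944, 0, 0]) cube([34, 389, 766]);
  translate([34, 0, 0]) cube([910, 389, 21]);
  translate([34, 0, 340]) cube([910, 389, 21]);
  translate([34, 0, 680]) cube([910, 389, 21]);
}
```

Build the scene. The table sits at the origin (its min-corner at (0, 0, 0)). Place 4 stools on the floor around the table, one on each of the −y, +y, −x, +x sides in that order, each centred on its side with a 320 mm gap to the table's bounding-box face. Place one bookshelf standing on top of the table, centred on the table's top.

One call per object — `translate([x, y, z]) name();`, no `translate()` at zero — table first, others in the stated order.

table();
translate([673, -613, 0]) stool();
translate([673, 1261, 0]) stool();
translate([-598, 324, 0]) stool();
translate([1944, 324, 0]) stool();
translate([323, 276, 734]) bookshelf();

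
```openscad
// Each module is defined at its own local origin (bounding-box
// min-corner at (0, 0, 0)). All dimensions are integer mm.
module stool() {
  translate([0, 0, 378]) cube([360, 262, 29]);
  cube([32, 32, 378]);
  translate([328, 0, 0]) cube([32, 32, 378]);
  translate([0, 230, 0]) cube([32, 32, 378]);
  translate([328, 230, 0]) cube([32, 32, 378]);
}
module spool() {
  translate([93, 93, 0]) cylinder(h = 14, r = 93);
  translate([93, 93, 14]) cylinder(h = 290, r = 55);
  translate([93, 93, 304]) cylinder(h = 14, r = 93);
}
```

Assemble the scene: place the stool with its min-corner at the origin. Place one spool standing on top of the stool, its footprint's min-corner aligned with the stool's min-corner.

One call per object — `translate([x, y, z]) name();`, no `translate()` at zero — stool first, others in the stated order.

stool();
translate([0, 0, 407]) spool();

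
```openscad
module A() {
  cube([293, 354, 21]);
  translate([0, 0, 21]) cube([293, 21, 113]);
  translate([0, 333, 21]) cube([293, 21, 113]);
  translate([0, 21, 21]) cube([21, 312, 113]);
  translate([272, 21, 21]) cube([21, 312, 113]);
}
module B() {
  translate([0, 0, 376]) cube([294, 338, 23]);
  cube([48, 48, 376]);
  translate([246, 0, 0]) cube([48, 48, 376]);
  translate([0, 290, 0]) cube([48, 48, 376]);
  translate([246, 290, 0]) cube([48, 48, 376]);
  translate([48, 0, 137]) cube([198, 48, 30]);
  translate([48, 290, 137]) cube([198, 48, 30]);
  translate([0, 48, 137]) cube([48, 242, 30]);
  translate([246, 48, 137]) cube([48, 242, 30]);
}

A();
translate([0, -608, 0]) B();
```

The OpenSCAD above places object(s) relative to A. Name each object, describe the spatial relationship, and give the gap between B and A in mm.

A is an open box. B is a stool. The stool is on the floor beside the open box on its −y side. The gap between the stool and the open box is 270 mm.

The stool's nearest face is 270 mm from the open box's −y face.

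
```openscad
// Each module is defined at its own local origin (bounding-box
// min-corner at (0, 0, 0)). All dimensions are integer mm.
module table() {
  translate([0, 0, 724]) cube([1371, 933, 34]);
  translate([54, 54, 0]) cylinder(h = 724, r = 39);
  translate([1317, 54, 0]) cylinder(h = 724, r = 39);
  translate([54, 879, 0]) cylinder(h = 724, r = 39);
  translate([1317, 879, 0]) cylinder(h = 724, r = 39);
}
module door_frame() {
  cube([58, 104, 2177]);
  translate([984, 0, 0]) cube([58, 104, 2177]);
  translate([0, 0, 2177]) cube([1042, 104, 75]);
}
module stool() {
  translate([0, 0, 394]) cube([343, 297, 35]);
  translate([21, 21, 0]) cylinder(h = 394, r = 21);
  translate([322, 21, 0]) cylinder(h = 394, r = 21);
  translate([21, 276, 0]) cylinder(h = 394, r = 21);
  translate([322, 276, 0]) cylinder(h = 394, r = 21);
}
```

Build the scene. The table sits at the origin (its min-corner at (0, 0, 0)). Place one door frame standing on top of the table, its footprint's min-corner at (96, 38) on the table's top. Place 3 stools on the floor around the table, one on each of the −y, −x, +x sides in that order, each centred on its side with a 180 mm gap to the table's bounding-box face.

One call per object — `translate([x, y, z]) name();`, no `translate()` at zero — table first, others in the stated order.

table();
translate([96, 38, 758]) door_frame();
translate([514, -477, 0]) stool();
translate([-523, 318, 0]) stool();
translate([1551, 318, 0]) stool();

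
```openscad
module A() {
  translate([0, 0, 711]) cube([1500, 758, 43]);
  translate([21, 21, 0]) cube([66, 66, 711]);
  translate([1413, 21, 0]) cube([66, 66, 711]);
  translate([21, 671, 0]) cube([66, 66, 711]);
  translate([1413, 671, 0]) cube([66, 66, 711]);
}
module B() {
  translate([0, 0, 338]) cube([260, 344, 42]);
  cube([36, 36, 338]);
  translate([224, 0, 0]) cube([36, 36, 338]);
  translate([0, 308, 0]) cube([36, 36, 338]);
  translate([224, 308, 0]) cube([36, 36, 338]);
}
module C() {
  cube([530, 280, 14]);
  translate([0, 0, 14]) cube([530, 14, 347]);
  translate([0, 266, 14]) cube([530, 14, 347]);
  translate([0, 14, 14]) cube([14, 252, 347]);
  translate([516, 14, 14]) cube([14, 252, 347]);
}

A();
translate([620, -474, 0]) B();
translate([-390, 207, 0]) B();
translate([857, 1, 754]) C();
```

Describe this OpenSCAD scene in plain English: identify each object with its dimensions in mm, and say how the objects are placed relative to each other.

A is a table with a 1500×758 mm rectangular top, 43 mm thick, top surface at z = 754 mm, supported by four 66×66 mm square legs, each inset 21 mm from the nearest pair of top edges, running from the floor.

B is a simple wooden stool: a rectangular seat 260 mm (x) by 344 mm (y), 42 mm thick, top face at z = 380 mm, on four square legs, each 36×36 mm in cross-section. The legs rest on z = 0, each flush with a corner of the seat.

C is an open-topped rectangular box: outside dimensions 530×280×361 mm, with a uniform wall and base thickness of 14 mm. The base is a full 530×280 slab on the floor; four walls sit on top of the base. The front and back walls (the −y and +y sides) span the full width; the two side walls fit between them.

Two stools sit around the table at the −y, −x sides. The open box is on top of the table.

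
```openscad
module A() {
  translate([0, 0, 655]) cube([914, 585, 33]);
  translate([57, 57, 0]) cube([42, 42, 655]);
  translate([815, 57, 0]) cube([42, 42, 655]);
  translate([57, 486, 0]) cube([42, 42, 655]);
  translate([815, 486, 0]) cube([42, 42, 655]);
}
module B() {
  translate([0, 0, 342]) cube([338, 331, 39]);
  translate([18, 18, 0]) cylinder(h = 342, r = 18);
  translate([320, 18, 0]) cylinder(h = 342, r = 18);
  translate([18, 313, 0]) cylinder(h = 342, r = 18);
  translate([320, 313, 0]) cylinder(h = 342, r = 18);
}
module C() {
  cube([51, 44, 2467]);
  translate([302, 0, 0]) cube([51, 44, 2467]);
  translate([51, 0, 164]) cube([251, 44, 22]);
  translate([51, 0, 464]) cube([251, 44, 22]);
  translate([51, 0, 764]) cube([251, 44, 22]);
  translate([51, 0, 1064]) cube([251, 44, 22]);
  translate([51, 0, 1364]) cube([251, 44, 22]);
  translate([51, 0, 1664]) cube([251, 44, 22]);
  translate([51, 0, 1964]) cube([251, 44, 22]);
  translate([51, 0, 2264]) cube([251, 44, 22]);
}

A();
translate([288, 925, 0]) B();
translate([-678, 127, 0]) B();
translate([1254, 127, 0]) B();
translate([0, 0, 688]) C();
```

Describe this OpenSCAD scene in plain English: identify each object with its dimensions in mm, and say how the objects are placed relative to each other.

A is a table with a 914×585 mm rectangular top, 33 mm thick, top surface at z = 688 mm, supported by four 42×42 mm square legs, each inset 57 mm from the nearest pair of top edges, running from the floor.

B is a simple wooden stool: a rectangular seat 338 mm (x) by 331 mm (y), 39 mm thick, top face at z = 381 mm, on four round legs, each 36 mm in diameter. The legs rest on z = 0, each leg's axis is inset half a diameter from the nearest pair of seat edges (so the leg's bounding box is flush with the corner).

C is a wooden ladder with two side rails of 51×44 mm section and 2467 mm height, set 353 mm apart overall. Between them run 8 rectangular rungs (44 mm deep, 22 mm thick), front faces flush with the rails' −y face. The bottom of the first rung is 164 mm above the floor and each subsequent rung is 300 mm higher than the one below.

Three stools sit around the table at the +y, −x, +x sides. The ladder is on top of the table.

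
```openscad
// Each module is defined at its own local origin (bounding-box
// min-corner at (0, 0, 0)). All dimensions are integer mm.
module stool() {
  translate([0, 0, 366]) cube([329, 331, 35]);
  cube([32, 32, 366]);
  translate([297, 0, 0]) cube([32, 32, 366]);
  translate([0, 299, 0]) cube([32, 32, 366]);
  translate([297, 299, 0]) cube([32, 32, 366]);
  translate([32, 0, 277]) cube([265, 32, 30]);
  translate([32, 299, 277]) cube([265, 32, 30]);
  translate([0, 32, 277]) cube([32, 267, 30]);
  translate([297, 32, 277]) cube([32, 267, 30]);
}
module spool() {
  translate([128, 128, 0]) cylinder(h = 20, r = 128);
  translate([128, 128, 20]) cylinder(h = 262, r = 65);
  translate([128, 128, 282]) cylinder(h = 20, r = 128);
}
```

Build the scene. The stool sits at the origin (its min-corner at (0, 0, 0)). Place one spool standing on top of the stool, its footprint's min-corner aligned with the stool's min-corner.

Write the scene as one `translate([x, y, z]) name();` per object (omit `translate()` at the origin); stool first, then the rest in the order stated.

stool();
translate([0, 0, 401]) spool();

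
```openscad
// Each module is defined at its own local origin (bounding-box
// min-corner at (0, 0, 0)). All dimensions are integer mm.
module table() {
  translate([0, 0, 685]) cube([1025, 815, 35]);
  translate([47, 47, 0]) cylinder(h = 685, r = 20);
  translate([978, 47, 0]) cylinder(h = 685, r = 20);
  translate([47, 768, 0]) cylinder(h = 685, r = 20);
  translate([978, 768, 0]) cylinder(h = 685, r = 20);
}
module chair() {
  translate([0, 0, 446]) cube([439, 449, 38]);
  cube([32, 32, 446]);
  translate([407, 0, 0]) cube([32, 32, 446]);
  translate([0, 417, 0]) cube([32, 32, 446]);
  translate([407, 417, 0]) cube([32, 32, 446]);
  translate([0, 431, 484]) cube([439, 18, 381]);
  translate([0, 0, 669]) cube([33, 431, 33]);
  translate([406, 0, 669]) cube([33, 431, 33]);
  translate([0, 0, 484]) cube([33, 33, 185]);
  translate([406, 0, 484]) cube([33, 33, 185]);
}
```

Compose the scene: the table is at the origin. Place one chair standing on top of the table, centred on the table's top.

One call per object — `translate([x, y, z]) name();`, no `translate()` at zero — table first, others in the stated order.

table();
translate([293, 183, 720]) chair();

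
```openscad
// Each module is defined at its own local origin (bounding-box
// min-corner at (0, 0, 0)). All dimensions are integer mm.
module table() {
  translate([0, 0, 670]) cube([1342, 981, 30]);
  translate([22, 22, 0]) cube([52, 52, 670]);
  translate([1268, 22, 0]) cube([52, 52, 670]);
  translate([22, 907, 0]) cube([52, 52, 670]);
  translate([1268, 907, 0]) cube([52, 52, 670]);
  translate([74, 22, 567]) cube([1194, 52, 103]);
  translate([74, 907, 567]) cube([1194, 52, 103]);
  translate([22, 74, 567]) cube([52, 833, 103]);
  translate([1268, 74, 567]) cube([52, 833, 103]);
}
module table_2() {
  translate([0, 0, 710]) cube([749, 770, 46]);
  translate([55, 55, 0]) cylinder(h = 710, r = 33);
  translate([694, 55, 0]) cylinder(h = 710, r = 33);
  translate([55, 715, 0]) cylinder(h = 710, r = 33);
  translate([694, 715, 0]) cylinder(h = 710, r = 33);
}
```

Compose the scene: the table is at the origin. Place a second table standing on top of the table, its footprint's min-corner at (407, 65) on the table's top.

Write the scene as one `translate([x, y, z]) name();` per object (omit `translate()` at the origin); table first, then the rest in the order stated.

table();
translate([407, 65, 700]) table_2();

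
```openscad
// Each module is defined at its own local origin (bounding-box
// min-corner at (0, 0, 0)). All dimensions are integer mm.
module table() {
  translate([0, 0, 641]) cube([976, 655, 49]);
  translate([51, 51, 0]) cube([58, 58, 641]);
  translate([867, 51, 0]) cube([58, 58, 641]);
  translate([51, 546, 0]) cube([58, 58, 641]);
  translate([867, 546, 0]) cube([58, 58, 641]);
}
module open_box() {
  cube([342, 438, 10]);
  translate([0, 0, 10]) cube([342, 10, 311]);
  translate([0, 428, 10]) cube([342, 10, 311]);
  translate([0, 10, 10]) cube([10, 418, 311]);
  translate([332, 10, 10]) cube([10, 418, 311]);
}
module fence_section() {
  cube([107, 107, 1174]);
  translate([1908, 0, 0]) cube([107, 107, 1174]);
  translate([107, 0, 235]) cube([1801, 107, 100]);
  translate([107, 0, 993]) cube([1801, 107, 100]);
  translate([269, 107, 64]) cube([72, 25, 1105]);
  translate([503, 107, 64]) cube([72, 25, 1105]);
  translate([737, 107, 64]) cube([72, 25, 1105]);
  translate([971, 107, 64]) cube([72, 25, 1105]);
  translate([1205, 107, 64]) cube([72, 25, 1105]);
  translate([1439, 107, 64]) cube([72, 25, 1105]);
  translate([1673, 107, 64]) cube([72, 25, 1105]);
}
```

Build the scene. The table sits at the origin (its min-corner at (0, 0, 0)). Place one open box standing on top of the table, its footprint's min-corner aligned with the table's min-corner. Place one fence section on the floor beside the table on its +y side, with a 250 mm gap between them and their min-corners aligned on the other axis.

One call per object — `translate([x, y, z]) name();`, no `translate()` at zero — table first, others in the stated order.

table();
translate([0, 0, 690]) open_box();
translate([0, 905, 0]) fence_section();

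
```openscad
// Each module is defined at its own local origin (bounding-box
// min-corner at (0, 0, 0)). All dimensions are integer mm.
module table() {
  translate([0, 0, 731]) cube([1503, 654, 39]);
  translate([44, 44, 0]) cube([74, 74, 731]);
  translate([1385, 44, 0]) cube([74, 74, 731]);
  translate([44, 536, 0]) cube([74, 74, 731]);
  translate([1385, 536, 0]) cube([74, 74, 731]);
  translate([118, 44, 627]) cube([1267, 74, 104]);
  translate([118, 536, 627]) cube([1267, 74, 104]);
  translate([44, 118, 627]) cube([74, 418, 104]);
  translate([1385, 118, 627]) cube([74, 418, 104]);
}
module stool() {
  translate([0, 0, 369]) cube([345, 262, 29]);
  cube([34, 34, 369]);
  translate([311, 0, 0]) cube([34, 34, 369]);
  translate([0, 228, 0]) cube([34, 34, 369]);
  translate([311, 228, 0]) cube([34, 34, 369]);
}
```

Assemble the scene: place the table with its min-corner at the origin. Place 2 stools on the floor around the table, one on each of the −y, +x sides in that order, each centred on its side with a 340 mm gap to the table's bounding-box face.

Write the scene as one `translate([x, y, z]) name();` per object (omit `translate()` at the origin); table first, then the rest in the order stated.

table();
translate([579, -602, 0]) stool();
translate([1843, 196, 0]) stool();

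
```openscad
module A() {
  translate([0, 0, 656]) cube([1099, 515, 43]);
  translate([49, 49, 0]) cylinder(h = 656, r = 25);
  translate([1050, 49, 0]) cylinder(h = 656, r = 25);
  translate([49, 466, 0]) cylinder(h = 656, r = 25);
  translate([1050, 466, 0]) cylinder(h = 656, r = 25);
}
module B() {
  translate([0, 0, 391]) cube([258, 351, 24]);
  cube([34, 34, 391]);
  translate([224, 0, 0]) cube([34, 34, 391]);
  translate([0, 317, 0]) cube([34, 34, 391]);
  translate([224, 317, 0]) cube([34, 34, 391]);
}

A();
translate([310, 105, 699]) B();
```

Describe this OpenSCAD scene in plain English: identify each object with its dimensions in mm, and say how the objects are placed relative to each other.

A is a table: top 1099 mm (x) × 515 mm (y), 43 mm thick, upper face at z = 699 mm, on four round legs of 50 mm diameter, each leg's bounding box inset 24 mm from the nearest pair of top edges, running from z = 0 to the bottom of the top.

B is a four-legged stool. The seat is 258×351 mm, 24 mm thick, top at z = 415 mm. It stands on four square legs, each 34×34 mm in cross-section, from z = 0 to the seat underside, each flush with a corner of the seat.

The stool is on top of the table.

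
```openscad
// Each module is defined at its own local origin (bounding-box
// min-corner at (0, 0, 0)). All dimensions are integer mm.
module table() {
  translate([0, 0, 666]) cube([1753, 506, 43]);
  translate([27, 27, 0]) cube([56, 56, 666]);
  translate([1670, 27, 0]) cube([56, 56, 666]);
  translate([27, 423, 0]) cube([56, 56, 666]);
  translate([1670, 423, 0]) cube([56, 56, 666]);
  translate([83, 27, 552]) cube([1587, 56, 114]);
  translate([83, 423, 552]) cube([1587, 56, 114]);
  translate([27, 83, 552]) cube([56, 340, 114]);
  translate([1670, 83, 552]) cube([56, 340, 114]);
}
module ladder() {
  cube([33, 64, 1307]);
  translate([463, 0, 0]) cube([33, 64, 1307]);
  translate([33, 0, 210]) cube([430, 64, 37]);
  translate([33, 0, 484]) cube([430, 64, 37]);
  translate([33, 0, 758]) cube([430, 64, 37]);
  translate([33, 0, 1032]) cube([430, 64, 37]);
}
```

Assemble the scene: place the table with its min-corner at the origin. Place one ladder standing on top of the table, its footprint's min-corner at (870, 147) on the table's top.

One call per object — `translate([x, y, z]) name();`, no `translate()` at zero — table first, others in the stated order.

table();
translate([870, 147, 709]) ladder();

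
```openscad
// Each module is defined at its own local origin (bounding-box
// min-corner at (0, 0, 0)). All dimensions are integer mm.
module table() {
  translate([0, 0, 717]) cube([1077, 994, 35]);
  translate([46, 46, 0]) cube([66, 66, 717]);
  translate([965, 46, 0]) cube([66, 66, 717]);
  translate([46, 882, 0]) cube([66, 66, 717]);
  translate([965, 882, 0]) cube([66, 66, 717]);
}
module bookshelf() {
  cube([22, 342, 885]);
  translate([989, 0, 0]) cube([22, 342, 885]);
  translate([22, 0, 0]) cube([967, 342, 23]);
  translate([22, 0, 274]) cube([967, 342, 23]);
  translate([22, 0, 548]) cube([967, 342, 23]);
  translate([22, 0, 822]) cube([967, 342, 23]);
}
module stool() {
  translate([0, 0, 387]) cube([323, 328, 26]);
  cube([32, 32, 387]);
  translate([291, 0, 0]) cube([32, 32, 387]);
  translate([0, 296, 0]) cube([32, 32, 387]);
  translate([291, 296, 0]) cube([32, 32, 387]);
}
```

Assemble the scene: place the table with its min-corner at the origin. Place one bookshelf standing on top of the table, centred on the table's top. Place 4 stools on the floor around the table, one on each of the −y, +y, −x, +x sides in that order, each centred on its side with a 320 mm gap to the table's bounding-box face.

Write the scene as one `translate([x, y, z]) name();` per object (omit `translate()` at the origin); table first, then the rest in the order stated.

table();
translate([33, 326, 752]) bookshelf();
translate([377, -648, 0]) stool();
translate([377, 1314, 0]) stool();
translate([-643, 333, 0]) stool();
translate([1397, 333, 0]) stool();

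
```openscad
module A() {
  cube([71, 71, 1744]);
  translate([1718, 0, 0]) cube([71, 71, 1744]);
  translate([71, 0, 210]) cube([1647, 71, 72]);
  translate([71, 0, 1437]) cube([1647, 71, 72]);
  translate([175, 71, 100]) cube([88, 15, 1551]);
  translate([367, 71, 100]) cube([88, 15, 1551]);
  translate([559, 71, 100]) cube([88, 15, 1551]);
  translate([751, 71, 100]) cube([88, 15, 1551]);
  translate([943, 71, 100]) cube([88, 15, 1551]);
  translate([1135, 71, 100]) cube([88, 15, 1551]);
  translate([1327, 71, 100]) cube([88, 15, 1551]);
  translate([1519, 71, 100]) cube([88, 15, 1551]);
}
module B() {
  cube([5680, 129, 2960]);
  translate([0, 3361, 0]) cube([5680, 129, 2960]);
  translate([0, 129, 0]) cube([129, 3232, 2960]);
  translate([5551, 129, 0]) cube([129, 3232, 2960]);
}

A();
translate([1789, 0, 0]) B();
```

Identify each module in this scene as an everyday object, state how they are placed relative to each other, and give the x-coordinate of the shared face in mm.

A is a fence section. B is a house frame. The house frame is against the fence section's +x side, with their −y faces flush. The x-coordinate of the shared face is 1789 mm.

The fence section's +x face and the house frame's −x face are both at x = 1789 mm.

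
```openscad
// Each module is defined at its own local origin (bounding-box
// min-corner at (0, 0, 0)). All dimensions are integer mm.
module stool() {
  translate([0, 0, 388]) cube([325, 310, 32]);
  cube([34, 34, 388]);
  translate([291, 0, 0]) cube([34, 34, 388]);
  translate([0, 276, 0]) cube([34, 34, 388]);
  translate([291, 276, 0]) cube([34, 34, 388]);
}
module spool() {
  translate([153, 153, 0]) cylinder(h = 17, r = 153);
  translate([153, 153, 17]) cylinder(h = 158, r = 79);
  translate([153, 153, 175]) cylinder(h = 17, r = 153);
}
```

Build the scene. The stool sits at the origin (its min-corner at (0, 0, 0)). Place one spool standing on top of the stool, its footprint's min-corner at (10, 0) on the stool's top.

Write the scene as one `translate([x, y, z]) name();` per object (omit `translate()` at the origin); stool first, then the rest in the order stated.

stool();
translate([10, 0, 420]) spool();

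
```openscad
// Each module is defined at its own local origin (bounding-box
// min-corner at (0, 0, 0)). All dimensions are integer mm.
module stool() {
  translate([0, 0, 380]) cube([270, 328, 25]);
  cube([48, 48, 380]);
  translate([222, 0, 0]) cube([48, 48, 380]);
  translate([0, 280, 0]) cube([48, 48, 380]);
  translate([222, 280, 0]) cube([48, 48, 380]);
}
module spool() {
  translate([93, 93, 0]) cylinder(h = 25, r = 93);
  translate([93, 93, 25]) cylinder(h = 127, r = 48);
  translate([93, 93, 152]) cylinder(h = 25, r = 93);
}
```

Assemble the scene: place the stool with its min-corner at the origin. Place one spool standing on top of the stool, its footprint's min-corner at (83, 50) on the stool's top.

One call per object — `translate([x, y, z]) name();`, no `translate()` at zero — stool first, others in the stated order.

stool();
translate([83, 50, 405]) spool();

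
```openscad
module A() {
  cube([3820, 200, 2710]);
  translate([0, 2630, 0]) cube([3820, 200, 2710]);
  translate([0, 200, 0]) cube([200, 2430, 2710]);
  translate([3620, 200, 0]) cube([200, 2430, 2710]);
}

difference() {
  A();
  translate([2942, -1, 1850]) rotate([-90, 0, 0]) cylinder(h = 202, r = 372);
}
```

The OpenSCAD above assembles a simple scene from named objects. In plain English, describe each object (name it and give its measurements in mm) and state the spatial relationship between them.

A is a box-shaped house frame (walls only): outside footprint 3820×2830 mm, wall height 2710 mm, wall thickness 200 mm. The two y-facing walls run the full x-width; the two x-facing walls fit between the inner faces of the y-facing walls.

The house frame has a circular hole of radius 372 mm through its front wall, centred at (x = 2942, z = 1850).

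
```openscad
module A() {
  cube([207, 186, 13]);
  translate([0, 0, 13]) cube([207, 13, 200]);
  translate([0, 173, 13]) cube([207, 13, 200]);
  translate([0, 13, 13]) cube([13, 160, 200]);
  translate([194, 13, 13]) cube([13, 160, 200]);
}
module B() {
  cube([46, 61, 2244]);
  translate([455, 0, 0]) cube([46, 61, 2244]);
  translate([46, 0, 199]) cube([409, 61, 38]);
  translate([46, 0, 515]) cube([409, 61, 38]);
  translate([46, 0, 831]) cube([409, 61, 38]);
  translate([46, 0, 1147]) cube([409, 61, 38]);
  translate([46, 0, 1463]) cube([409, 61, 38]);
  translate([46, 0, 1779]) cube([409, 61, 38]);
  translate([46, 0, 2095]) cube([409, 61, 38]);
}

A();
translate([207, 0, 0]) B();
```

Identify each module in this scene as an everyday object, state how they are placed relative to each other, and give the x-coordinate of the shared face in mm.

The open box's +x face and the ladder's −x face are both at x = 207 mm.

A is an open box. B is a ladder. The ladder is against the open box's +x side, with their −y faces flush. The x-coordinate of the shared face is 207 mm.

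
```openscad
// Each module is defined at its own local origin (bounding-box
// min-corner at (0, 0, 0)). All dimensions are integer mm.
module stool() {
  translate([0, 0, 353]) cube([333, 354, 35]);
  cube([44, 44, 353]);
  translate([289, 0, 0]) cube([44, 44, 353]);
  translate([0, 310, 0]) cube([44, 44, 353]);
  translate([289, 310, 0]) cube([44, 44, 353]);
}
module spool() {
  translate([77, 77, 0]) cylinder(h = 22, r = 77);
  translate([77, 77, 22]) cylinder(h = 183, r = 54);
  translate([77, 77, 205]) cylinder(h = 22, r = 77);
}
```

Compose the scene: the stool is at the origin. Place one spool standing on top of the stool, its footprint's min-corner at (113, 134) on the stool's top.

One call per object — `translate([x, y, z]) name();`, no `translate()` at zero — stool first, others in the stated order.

stool();
translate([113, 134, 388]) spool();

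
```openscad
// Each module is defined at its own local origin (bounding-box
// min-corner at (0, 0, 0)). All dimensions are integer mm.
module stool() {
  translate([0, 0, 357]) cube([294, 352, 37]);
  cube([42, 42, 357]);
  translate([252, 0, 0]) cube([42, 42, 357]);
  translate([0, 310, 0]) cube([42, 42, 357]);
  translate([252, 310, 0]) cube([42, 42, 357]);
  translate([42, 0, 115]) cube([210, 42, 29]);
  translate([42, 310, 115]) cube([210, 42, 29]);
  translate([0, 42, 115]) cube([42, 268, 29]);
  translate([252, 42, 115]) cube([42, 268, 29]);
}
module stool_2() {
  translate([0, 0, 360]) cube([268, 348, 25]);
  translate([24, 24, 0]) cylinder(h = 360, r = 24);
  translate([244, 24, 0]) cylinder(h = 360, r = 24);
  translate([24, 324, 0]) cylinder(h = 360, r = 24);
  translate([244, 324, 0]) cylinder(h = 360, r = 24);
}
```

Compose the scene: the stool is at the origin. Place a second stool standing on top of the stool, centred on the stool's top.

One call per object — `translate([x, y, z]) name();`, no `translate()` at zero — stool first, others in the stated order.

stool();
translate([13, 2, 394]) stool_2();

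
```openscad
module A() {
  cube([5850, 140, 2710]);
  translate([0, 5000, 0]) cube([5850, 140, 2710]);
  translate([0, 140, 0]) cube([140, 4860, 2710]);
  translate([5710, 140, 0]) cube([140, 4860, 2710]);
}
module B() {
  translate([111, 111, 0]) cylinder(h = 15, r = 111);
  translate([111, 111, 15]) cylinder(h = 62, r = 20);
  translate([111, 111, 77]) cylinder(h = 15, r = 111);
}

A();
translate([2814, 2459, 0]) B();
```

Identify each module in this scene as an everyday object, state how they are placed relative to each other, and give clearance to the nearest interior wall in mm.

A is a house frame. B is a spool. The spool sits inside the house frame, centred. The clearance to the nearest interior wall is 2319 mm.

Clearances: x = 2674, y = 2319; minimum 2319 mm.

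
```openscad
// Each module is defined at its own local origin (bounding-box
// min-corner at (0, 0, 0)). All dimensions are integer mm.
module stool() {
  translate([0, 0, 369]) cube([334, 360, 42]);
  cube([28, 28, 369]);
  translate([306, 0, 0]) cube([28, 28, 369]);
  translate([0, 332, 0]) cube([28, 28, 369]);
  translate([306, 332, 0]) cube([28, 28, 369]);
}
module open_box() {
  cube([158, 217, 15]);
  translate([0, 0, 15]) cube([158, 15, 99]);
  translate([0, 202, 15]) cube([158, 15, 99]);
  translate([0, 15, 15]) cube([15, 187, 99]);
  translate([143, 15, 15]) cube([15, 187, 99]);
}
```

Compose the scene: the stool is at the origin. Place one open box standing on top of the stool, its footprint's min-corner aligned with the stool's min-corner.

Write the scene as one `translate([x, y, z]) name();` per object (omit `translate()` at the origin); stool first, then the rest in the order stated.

stool();
translate([0, 0, 411]) open_box();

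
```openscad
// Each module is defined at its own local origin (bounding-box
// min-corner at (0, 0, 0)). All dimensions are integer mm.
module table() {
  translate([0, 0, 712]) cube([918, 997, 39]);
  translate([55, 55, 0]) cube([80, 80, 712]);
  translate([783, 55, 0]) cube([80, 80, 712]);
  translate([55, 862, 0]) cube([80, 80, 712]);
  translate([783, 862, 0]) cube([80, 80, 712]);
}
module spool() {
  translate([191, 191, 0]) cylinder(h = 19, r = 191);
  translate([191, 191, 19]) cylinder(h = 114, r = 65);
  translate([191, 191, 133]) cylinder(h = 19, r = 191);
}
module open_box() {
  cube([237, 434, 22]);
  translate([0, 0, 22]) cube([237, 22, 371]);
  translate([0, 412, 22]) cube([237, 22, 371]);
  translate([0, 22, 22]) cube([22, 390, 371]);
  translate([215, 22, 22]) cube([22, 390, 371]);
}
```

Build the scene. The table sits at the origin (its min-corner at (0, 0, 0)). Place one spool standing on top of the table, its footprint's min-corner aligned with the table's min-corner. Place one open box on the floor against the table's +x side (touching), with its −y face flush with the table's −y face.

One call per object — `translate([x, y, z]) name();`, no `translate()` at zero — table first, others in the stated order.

table();
translate([0, 0, 751]) spool();
translate([918, 0, 0]) open_box();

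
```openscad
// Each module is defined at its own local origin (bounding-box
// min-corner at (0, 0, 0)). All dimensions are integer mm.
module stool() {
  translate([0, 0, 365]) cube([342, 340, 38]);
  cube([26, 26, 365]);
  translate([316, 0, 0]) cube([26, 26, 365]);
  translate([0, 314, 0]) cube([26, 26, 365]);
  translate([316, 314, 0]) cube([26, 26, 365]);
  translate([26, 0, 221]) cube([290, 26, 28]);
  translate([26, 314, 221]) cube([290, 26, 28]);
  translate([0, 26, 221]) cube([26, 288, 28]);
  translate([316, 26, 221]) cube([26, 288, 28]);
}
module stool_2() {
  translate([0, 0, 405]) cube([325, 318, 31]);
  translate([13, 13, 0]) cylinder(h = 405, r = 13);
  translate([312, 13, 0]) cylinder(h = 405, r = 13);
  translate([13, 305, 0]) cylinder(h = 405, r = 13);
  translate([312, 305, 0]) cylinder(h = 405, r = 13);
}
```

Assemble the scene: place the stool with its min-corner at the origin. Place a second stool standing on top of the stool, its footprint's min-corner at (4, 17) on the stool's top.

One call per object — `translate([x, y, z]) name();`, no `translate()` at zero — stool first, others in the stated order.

stool();
translate([4, 17, 403]) stool_2();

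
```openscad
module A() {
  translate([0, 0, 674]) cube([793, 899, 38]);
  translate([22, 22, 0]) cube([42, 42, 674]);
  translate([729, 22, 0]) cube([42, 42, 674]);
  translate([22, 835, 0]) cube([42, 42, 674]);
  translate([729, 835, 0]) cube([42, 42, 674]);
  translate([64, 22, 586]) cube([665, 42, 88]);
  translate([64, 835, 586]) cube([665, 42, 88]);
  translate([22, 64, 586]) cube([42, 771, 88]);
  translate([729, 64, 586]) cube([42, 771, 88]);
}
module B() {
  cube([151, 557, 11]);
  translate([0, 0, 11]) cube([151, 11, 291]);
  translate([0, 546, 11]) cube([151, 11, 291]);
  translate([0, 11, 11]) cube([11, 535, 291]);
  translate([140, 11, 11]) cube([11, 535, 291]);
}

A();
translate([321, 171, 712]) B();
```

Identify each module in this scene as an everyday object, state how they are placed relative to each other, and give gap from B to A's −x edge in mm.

A is a table. B is an open box. The open box is on top of the table, centred. The gap from the open box to the table's −x edge is 321 mm.

The open box's min-x is at 321; the table's min-x is 0; gap = 321 mm.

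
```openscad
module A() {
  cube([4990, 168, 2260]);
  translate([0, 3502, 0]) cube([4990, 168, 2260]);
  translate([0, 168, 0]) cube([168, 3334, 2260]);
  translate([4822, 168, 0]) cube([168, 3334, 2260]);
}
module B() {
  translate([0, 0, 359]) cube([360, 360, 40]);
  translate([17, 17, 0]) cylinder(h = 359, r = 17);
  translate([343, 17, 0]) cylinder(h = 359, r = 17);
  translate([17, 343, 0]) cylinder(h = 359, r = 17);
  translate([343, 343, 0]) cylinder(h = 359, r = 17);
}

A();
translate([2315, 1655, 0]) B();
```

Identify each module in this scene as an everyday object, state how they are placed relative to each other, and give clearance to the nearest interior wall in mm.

A is a house frame. B is a stool. The stool sits inside the house frame, centred. The clearance to the nearest interior wall is 1487 mm.

Clearances: x = 2147, y = 1487; minimum 1487 mm.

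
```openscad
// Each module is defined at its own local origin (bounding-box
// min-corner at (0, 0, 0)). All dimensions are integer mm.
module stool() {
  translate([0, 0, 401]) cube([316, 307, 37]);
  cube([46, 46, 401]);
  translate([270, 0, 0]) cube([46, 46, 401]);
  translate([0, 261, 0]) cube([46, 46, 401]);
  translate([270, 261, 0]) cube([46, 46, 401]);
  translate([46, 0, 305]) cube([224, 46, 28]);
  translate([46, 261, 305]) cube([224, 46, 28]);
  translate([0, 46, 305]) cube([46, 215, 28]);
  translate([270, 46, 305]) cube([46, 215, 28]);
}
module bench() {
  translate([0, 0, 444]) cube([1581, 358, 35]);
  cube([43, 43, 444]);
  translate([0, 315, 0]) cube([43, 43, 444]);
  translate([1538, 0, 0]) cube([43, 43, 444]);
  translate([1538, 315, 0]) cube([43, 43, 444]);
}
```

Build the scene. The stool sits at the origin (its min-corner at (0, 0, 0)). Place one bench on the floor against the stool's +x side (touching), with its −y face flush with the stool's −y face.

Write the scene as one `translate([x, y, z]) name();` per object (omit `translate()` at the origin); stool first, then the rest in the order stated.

stool();
translate([316, 0, 0]) bench();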